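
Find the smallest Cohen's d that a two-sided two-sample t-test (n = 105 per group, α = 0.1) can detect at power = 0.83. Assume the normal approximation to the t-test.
d ≈ 0.36

Minimum detectable effect (two-sample t-test, normal approximation):
d = (z_{α/2} + z_β) / √(n/2)
d = (1.645 + 0.954) / √(105/2)
d = 2.599 / 7.246
d ≈ 0.36

By Cohen's convention (0.2 small / 0.5 medium / 0.8 large): small effect.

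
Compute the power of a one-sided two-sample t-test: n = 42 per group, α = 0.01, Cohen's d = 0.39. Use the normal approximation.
Power ≈ 0.29

Power calculation (two-sample t-test, normal approximation):
z_β = d · √(n/2) - z_α
z_β = 0.39 · √(42/2) - 2.326
z_β = 0.39 · 4.583 - 2.326
z_β = -0.539

Power = Φ(z_β) = Φ(-0.539) ≈ 0.295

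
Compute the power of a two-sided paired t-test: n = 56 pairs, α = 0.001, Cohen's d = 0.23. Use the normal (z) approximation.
Power ≈ 0.06

Power calculation (paired t-test, normal approximation):
z_β = d · √n - z_{α/2}
z_β = 0.23 · √56 - 3.291
z_β = 0.23 · 7.483 - 3.291
z_β = -1.569

Power = Φ(z_β) = Φ(-1.569) ≈ 0.058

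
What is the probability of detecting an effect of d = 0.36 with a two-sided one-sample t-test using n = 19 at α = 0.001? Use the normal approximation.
Power ≈ 0.04

Power calculation (one-sample t-test, normal approximation):
z_β = d · √n - z_{α/2}
z_β = 0.36 · √19 - 3.291
z_β = 0.36 · 4.359 - 3.291
z_β = -1.721

Power = Φ(z_β) = Φ(-1.721) ≈ 0.043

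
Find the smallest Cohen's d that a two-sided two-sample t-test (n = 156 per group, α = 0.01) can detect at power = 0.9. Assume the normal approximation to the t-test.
d ≈ 0.44

Minimum detectable effect (two-sample t-test, normal approximation):
d = (z_{α/2} + z_β) / √(n/2)
d = (2.576 + 1.282) / √(156/2)
d = 3.857 / 8.832
d ≈ 0.44

By Cohen's convention (0.2 small / 0.5 medium / 0.8 large): small effect.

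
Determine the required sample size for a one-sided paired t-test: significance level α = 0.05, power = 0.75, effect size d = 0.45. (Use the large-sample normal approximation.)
n = 27 pairs

Sample size formula (paired t-test, normal approximation):
n = ((z_α + z_β) / d)²

z_α = 1.645 (for α = 0.05, one-sided)
z_β = 0.674 (for power = 0.75)
d = 0.45

n = ((1.645 + 0.674) / 0.45)²
n = (5.153)²
n ≈ 26.55
Round up to the next whole number: n = 27 pairs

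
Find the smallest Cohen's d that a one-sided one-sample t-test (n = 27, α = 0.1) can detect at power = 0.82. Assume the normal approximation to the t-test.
d ≈ 0.42

Minimum detectable effect (one-sample t-test, normal approximation):
d = (z_α + z_β) / √n
d = (1.282 + 0.915) / √27
d = 2.197 / 5.196
d ≈ 0.42

By Cohen's convention (0.2 small / 0.5 medium / 0.8 large): small effect.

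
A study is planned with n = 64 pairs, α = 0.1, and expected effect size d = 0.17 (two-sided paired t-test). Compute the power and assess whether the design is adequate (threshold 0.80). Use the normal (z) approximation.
Power ≈ 0.39; the study is underpowered (power < 0.80)

Power calculation (paired t-test, normal approximation):
z_β = d · √n - z_{α/2}
z_β = 0.17 · √64 - 1.645
z_β = 0.17 · 8.000 - 1.645
z_β = -0.285

Power = Φ(z_β) = Φ(-0.285) ≈ 0.388

Effect size d = 0.17 is very small by Cohen's convention (0.2/0.5/0.8).

Threshold: power ≥ 0.80 is conventionally adequate.
Power ≈ 0.39 → the study is underpowered (power < 0.80).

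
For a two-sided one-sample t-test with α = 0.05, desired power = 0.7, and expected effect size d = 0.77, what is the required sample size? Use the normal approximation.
n = 11

Sample size formula (one-sample t-test, normal approximation):
n = ((z_{α/2} + z_β) / d)²

z_{α/2} = 1.960 (for α = 0.05, two-sided)
z_β = 0.524 (for power = 0.7)
d = 0.77

n = ((1.960 + 0.524) / 0.77)²
n = (3.226)²
n ≈ 10.41
Round up to the next whole number: n = 11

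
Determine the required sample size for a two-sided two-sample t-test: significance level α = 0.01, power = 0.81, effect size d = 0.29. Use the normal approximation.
n = 284 per group

Sample size formula (two-sample t-test, normal approximation):
n = 2 · ((z_{α/2} + z_β) / d)²

z_{α/2} = 2.576 (for α = 0.01, two-sided)
z_β = 0.878 (for power = 0.81)
d = 0.29

n = 2 · ((2.576 + 0.878) / 0.29)²
n = 2 · (11.910)²
n ≈ 283.70
Round up to the next whole number: n = 284 per group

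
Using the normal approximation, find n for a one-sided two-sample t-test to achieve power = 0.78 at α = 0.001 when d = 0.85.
n = 42 per group

Sample size formula (two-sample t-test, normal approximation):
n = 2 · ((z_α + z_β) / d)²

z_α = 3.090 (for α = 0.001, one-sided)
z_β = 0.772 (for power = 0.78)
d = 0.85

n = 2 · ((3.090 + 0.772) / 0.85)²
n = 2 · (4.544)²
n ≈ 41.30
Round up to the next whole number: n = 42 per group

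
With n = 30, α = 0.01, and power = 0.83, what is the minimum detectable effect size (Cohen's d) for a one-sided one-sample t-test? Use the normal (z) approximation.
d ≈ 0.60

Minimum detectable effect (one-sample t-test, normal approximation):
d = (z_α + z_β) / √n
d = (2.326 + 0.954) / √30
d = 3.281 / 5.477
d ≈ 0.60

By Cohen's convention (0.2 small / 0.5 medium / 0.8 large): medium effect.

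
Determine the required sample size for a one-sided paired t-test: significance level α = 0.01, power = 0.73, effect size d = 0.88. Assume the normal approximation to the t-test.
n = 12 pairs

Sample size formula (paired t-test, normal approximation):
n = ((z_α + z_β) / d)²

z_α = 2.326 (for α = 0.01, one-sided)
z_β = 0.613 (for power = 0.73)
d = 0.88

n = ((2.326 + 0.613) / 0.88)²
n = (3.340)²
n ≈ 11.16
Round up to the next whole number: n = 12 pairs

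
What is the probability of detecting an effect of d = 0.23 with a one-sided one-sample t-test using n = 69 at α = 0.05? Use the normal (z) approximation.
Power ≈ 0.60

Power calculation (one-sample t-test, normal approximation):
z_β = d · √n - z_α
z_β = 0.23 · √69 - 1.645
z_β = 0.23 · 8.307 - 1.645
z_β = 0.266

Power = Φ(z_β) = Φ(0.266) ≈ 0.605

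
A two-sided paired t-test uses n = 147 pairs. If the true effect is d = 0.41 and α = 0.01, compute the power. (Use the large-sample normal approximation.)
Power ≈ 0.99

Power calculation (paired t-test, normal approximation):
z_β = d · √n - z_{α/2}
z_β = 0.41 · √147 - 2.576
z_β = 0.41 · 12.124 - 2.576
z_β = 2.395

Power = Φ(z_β) = Φ(2.395) ≈ 0.992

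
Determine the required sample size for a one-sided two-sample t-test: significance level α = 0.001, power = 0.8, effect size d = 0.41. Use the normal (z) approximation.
n = 184 per group

Sample size formula (two-sample t-test, normal approximation):
n = 2 · ((z_α + z_β) / d)²

z_α = 3.090 (for α = 0.001, one-sided)
z_β = 0.842 (for power = 0.8)
d = 0.41

n = 2 · ((3.090 + 0.842) / 0.41)²
n = 2 · (9.590)²
n ≈ 183.94
Round up to the next whole number: n = 184 per group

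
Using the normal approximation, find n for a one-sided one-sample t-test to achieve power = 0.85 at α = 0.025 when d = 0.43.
n = 49

Sample size formula (one-sample t-test, normal approximation):
n = ((z_α + z_β) / d)²

z_α = 1.960 (for α = 0.025, one-sided)
z_β = 1.036 (for power = 0.85)
d = 0.43

n = ((1.960 + 1.036) / 0.43)²
n = (6.967)²
n ≈ 48.54
Round up to the next whole number: n = 49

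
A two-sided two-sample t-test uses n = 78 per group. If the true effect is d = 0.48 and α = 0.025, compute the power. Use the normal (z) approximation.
Power ≈ 0.78

Power calculation (two-sample t-test, normal approximation):
z_β = d · √(n/2) - z_{α/2}
z_β = 0.48 · √(78/2) - 2.241
z_β = 0.48 · 6.245 - 2.241
z_β = 0.756

Power = Φ(z_β) = Φ(0.756) ≈ 0.775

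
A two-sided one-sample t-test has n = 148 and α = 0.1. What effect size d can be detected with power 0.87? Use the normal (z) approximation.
d ≈ 0.23

Minimum detectable effect (one-sample t-test, normal approximation):
d = (z_{α/2} + z_β) / √n
d = (1.645 + 1.126) / √148
d = 2.771 / 12.166
d ≈ 0.23

By Cohen's convention (0.2 small / 0.5 medium / 0.8 large): small effect.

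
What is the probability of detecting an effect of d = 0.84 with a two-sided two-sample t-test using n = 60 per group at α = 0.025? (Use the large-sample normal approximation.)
Power ≈ 0.99

Power calculation (two-sample t-test, normal approximation):
z_β = d · √(n/2) - z_{α/2}
z_β = 0.84 · √(60/2) - 2.241
z_β = 0.84 · 5.477 - 2.241
z_β = 2.359

Power = Φ(z_β) = Φ(2.359) ≈ 0.991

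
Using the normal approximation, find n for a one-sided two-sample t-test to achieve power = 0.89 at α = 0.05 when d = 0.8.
n = 26 per group

Sample size formula (two-sample t-test, normal approximation):
n = 2 · ((z_α + z_β) / d)²

z_α = 1.645 (for α = 0.05, one-sided)
z_β = 1.227 (for power = 0.89)
d = 0.8

n = 2 · ((1.645 + 1.227) / 0.8)²
n = 2 · (3.590)²
n ≈ 25.78
Round up to the next whole number: n = 26 per group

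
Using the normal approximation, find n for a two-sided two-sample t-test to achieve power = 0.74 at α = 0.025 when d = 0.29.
n = 198 per group

Sample size formula (two-sample t-test, normal approximation):
n = 2 · ((z_{α/2} + z_β) / d)²

z_{α/2} = 2.241 (for α = 0.025, two-sided)
z_β = 0.643 (for power = 0.74)
d = 0.29

n = 2 · ((2.241 + 0.643) / 0.29)²
n = 2 · (9.945)²
n ≈ 197.81
Round up to the next whole number: n = 198 per group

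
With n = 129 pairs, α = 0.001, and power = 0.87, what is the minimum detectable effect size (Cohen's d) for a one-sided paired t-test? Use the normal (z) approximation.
d ≈ 0.37

Minimum detectable effect (paired t-test, normal approximation):
d = (z_α + z_β) / √n
d = (3.090 + 1.126) / √129
d = 4.217 / 11.358
d ≈ 0.37

By Cohen's convention (0.2 small / 0.5 medium / 0.8 large): small effect.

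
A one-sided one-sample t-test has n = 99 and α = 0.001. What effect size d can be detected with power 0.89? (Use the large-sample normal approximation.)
d ≈ 0.43

Minimum detectable effect (one-sample t-test, normal approximation):
d = (z_α + z_β) / √n
d = (3.090 + 1.227) / √99
d = 4.317 / 9.950
d ≈ 0.43

By Cohen's convention (0.2 small / 0.5 medium / 0.8 large): small effect.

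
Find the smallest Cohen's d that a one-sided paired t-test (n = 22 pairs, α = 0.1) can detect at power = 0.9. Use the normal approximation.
d ≈ 0.55

Minimum detectable effect (paired t-test, normal approximation):
d = (z_α + z_β) / √n
d = (1.282 + 1.282) / √22
d = 2.563 / 4.690
d ≈ 0.55

By Cohen's convention (0.2 small / 0.5 medium / 0.8 large): medium effect.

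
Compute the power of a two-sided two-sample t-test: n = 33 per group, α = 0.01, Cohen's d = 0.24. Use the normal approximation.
Power ≈ 0.05

Power calculation (two-sample t-test, normal approximation):
z_β = d · √(n/2) - z_{α/2}
z_β = 0.24 · √(33/2) - 2.576
z_β = 0.24 · 4.062 - 2.576
z_β = -1.601

Power = Φ(z_β) = Φ(-1.601) ≈ 0.055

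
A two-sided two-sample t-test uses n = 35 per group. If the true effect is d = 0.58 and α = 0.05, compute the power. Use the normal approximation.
Power ≈ 0.68

Power calculation (two-sample t-test, normal approximation):
z_β = d · √(n/2) - z_{α/2}
z_β = 0.58 · √(35/2) - 1.960
z_β = 0.58 · 4.183 - 1.960
z_β = 0.466

Power = Φ(z_β) = Φ(0.466) ≈ 0.680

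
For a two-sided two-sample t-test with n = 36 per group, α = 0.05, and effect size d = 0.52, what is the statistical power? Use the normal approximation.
Power ≈ 0.60

Power calculation (two-sample t-test, normal approximation):
z_β = d · √(n/2) - z_{α/2}
z_β = 0.52 · √(36/2) - 1.960
z_β = 0.52 · 4.243 - 1.960
z_β = 0.246

Power = Φ(z_β) = Φ(0.246) ≈ 0.597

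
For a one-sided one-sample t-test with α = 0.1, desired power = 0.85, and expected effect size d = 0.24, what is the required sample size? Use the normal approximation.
n = 94

Sample size formula (one-sample t-test, normal approximation):
n = ((z_α + z_β) / d)²

z_α = 1.282 (for α = 0.1, one-sided)
z_β = 1.036 (for power = 0.85)
d = 0.24

n = ((1.282 + 1.036) / 0.24)²
n = (9.658)²
n ≈ 93.28
Round up to the next whole number: n = 94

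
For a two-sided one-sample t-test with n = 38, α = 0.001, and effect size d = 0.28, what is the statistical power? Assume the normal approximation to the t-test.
Power ≈ 0.06

Power calculation (one-sample t-test, normal approximation):
z_β = d · √n - z_{α/2}
z_β = 0.28 · √38 - 3.291
z_β = 0.28 · 6.164 - 3.291
z_β = -1.564

Power = Φ(z_β) = Φ(-1.564) ≈ 0.059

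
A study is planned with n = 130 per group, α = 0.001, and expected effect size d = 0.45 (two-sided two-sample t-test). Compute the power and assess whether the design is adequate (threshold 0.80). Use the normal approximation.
Power ≈ 0.63; the study is underpowered (power < 0.80)

Power calculation (two-sample t-test, normal approximation):
z_β = d · √(n/2) - z_{α/2}
z_β = 0.45 · √(130/2) - 3.291
z_β = 0.45 · 8.062 - 3.291
z_β = 0.337

Power = Φ(z_β) = Φ(0.337) ≈ 0.632

Effect size d = 0.45 is small by Cohen's convention (0.2/0.5/0.8).

Threshold: power ≥ 0.80 is conventionally adequate.
Power ≈ 0.63 → the study is underpowered (power < 0.80).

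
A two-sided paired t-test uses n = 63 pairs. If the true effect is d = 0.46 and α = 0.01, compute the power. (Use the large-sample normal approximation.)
Power ≈ 0.86

Power calculation (paired t-test, normal approximation):
z_β = d · √n - z_{α/2}
z_β = 0.46 · √63 - 2.576
z_β = 0.46 · 7.937 - 2.576
z_β = 1.075

Power = Φ(z_β) = Φ(1.075) ≈ 0.859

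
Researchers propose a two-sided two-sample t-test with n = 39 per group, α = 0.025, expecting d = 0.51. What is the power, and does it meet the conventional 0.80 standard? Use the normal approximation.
Power ≈ 0.50; the study is underpowered (power < 0.80)

Power calculation (two-sample t-test, normal approximation):
z_β = d · √(n/2) - z_{α/2}
z_β = 0.51 · √(39/2) - 2.241
z_β = 0.51 · 4.416 - 2.241
z_β = 0.011

Power = Φ(z_β) = Φ(0.011) ≈ 0.504

Effect size d = 0.51 is medium by Cohen's convention (0.2/0.5/0.8).

Threshold: power ≥ 0.80 is conventionally adequate.
Power ≈ 0.50 → the study is underpowered (power < 0.80).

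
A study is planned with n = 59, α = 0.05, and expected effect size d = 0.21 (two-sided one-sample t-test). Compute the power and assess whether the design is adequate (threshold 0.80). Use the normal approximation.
Power ≈ 0.36; the study is underpowered (power < 0.80)

Power calculation (one-sample t-test, normal approximation):
z_β = d · √n - z_{α/2}
z_β = 0.21 · √59 - 1.960
z_β = 0.21 · 7.681 - 1.960
z_β = -0.347

Power = Φ(z_β) = Φ(-0.347) ≈ 0.364

Effect size d = 0.21 is small by Cohen's convention (0.2/0.5/0.8).

Threshold: power ≥ 0.80 is conventionally adequate.
Power ≈ 0.36 → the study is underpowered (power < 0.80).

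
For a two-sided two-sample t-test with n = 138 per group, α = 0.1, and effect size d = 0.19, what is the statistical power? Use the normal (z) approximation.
Power ≈ 0.47

Power calculation (two-sample t-test, normal approximation):
z_β = d · √(n/2) - z_{α/2}
z_β = 0.19 · √(138/2) - 1.645
z_β = 0.19 · 8.307 - 1.645
z_β = -0.067

Power = Φ(z_β) = Φ(-0.067) ≈ 0.473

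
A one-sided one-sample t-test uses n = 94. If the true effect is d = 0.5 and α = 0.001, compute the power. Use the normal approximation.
Power ≈ 0.96

Power calculation (one-sample t-test, normal approximation):
z_β = d · √n - z_α
z_β = 0.5 · √94 - 3.090
z_β = 0.5 · 9.695 - 3.090
z_β = 1.757

Power = Φ(z_β) = Φ(1.757) ≈ 0.961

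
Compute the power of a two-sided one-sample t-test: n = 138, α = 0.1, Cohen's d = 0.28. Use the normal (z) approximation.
Power ≈ 0.95

Power calculation (one-sample t-test, normal approximation):
z_β = d · √n - z_{α/2}
z_β = 0.28 · √138 - 1.645
z_β = 0.28 · 11.747 - 1.645
z_β = 1.644

Power = Φ(z_β) = Φ(1.644) ≈ 0.950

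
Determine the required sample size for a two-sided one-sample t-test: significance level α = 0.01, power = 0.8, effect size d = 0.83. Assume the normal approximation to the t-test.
n = 17

Sample size formula (one-sample t-test, normal approximation):
n = ((z_{α/2} + z_β) / d)²

z_{α/2} = 2.576 (for α = 0.01, two-sided)
z_β = 0.842 (for power = 0.8)
d = 0.83

n = ((2.576 + 0.842) / 0.83)²
n = (4.118)²
n ≈ 16.96
Round up to the next whole number: n = 17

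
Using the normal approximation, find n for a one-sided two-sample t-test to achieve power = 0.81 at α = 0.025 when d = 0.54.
n = 56 per group

Sample size formula (two-sample t-test, normal approximation):
n = 2 · ((z_α + z_β) / d)²

z_α = 1.960 (for α = 0.025, one-sided)
z_β = 0.878 (for power = 0.81)
d = 0.54

n = 2 · ((1.960 + 0.878) / 0.54)²
n = 2 · (5.256)²
n ≈ 55.25
Round up to the next whole number: n = 56 per group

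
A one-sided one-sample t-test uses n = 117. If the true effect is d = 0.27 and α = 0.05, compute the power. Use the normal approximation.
Power ≈ 0.90

Power calculation (one-sample t-test, normal approximation):
z_β = d · √n - z_α
z_β = 0.27 · √117 - 1.645
z_β = 0.27 · 10.817 - 1.645
z_β = 1.276

Power = Φ(z_β) = Φ(1.276) ≈ 0.899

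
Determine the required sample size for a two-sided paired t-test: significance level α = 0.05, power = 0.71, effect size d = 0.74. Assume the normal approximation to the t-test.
n = 12 pairs

Sample size formula (paired t-test, normal approximation):
n = ((z_{α/2} + z_β) / d)²

z_{α/2} = 1.960 (for α = 0.05, two-sided)
z_β = 0.553 (for power = 0.71)
d = 0.74

n = ((1.960 + 0.553) / 0.74)²
n = (3.396)²
n ≈ 11.53
Round up to the next whole number: n = 12 pairs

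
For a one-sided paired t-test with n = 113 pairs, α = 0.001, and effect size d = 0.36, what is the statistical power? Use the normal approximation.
Power ≈ 0.77

Power calculation (paired t-test, normal approximation):
z_β = d · √n - z_α
z_β = 0.36 · √113 - 3.090
z_β = 0.36 · 10.630 - 3.090
z_β = 0.737

Power = Φ(z_β) = Φ(0.737) ≈ 0.769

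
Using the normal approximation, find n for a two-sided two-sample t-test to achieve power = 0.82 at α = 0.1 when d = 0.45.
n = 65 per group

Sample size formula (two-sample t-test, normal approximation):
n = 2 · ((z_{α/2} + z_β) / d)²

z_{α/2} = 1.645 (for α = 0.1, two-sided)
z_β = 0.915 (for power = 0.82)
d = 0.45

n = 2 · ((1.645 + 0.915) / 0.45)²
n = 2 · (5.689)²
n ≈ 64.73
Round up to the next whole number: n = 65 per group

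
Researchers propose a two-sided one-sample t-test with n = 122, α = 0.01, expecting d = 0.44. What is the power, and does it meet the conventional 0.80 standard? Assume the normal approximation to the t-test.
Power ≈ 0.99; the study is adequately powered (power ≥ 0.80)

Power calculation (one-sample t-test, normal approximation):
z_β = d · √n - z_{α/2}
z_β = 0.44 · √122 - 2.576
z_β = 0.44 · 11.045 - 2.576
z_β = 2.284

Power = Φ(z_β) = Φ(2.284) ≈ 0.989

Effect size d = 0.44 is small by Cohen's convention (0.2/0.5/0.8).

Threshold: power ≥ 0.80 is conventionally adequate.
Power ≈ 0.99 → the study is adequately powered (power ≥ 0.80).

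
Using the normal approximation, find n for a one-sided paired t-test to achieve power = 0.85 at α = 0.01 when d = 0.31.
n = 118 pairs

Sample size formula (paired t-test, normal approximation):
n = ((z_α + z_β) / d)²

z_α = 2.326 (for α = 0.01, one-sided)
z_β = 1.036 (for power = 0.85)
d = 0.31

n = ((2.326 + 1.036) / 0.31)²
n = (10.845)²
n ≈ 117.61
Round up to the next whole number: n = 118 pairs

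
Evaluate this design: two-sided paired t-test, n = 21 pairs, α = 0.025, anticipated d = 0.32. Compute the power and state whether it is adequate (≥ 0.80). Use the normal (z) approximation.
Power ≈ 0.22; the study is underpowered (power < 0.80)

Power calculation (paired t-test, normal approximation):
z_β = d · √n - z_{α/2}
z_β = 0.32 · √21 - 2.241
z_β = 0.32 · 4.583 - 2.241
z_β = -0.775

Power = Φ(z_β) = Φ(-0.775) ≈ 0.219

Effect size d = 0.32 is small by Cohen's convention (0.2/0.5/0.8).

Threshold: power ≥ 0.80 is conventionally adequate.
Power ≈ 0.22 → the study is underpowered (power < 0.80).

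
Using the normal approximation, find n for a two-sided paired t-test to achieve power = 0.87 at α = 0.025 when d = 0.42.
n = 65 pairs

Sample size formula (paired t-test, normal approximation):
n = ((z_{α/2} + z_β) / d)²

z_{α/2} = 2.241 (for α = 0.025, two-sided)
z_β = 1.126 (for power = 0.87)
d = 0.42

n = ((2.241 + 1.126) / 0.42)²
n = (8.017)²
n ≈ 64.27
Round up to the next whole number: n = 65 pairs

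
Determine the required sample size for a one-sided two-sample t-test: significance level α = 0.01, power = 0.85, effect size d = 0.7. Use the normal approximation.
n = 47 per group

Sample size formula (two-sample t-test, normal approximation):
n = 2 · ((z_α + z_β) / d)²

z_α = 2.326 (for α = 0.01, one-sided)
z_β = 1.036 (for power = 0.85)
d = 0.7

n = 2 · ((2.326 + 1.036) / 0.7)²
n = 2 · (4.803)²
n ≈ 46.14
Round up to the next whole number: n = 47 per group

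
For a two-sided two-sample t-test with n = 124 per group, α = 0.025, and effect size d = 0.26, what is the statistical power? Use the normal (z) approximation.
Power ≈ 0.42

Power calculation (two-sample t-test, normal approximation):
z_β = d · √(n/2) - z_{α/2}
z_β = 0.26 · √(124/2) - 2.241
z_β = 0.26 · 7.874 - 2.241
z_β = -0.194

Power = Φ(z_β) = Φ(-0.194) ≈ 0.423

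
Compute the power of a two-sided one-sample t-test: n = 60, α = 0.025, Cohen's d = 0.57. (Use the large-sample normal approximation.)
Power ≈ 0.99

Power calculation (one-sample t-test, normal approximation):
z_β = d · √n - z_{α/2}
z_β = 0.57 · √60 - 2.241
z_β = 0.57 · 7.746 - 2.241
z_β = 2.174

Power = Φ(z_β) = Φ(2.174) ≈ 0.985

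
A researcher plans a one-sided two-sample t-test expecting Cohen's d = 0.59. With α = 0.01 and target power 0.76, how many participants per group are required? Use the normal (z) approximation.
n = 53 per group

Sample size formula (two-sample t-test, normal approximation):
n = 2 · ((z_α + z_β) / d)²

z_α = 2.326 (for α = 0.01, one-sided)
z_β = 0.706 (for power = 0.76)
d = 0.59

n = 2 · ((2.326 + 0.706) / 0.59)²
n = 2 · (5.139)²
n ≈ 52.82
Round up to the next whole number: n = 53 per group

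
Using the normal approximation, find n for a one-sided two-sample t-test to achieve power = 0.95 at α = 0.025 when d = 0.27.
n = 357 per group

Sample size formula (two-sample t-test, normal approximation):
n = 2 · ((z_α + z_β) / d)²

z_α = 1.960 (for α = 0.025, one-sided)
z_β = 1.645 (for power = 0.95)
d = 0.27

n = 2 · ((1.960 + 1.645) / 0.27)²
n = 2 · (13.352)²
n ≈ 356.55
Round up to the next whole number: n = 357 per group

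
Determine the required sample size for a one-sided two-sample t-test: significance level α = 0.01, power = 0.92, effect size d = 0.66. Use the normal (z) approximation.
n = 64 per group

Sample size formula (two-sample t-test, normal approximation):
n = 2 · ((z_α + z_β) / d)²

z_α = 2.326 (for α = 0.01, one-sided)
z_β = 1.405 (for power = 0.92)
d = 0.66

n = 2 · ((2.326 + 1.405) / 0.66)²
n = 2 · (5.653)²
n ≈ 63.91
Round up to the next whole number: n = 64 per group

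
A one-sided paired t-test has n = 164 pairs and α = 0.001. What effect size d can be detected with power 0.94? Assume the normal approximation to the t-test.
d ≈ 0.36

Minimum detectable effect (paired t-test, normal approximation):
d = (z_α + z_β) / √n
d = (3.090 + 1.555) / √164
d = 4.645 / 12.806
d ≈ 0.36

By Cohen's convention (0.2 small / 0.5 medium / 0.8 large): small effect.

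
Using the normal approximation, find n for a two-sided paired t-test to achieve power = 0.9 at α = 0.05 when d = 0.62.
n = 28 pairs

Sample size formula (paired t-test, normal approximation):
n = ((z_{α/2} + z_β) / d)²

z_{α/2} = 1.960 (for α = 0.05, two-sided)
z_β = 1.282 (for power = 0.9)
d = 0.62

n = ((1.960 + 1.282) / 0.62)²
n = (5.229)²
n ≈ 27.34
Round up to the next whole number: n = 28 pairs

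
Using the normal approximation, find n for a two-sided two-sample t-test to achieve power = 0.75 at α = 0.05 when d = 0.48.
n = 61 per group

Sample size formula (two-sample t-test, normal approximation):
n = 2 · ((z_{α/2} + z_β) / d)²

z_{α/2} = 1.960 (for α = 0.05, two-sided)
z_β = 0.674 (for power = 0.75)
d = 0.48

n = 2 · ((1.960 + 0.674) / 0.48)²
n = 2 · (5.488)²
n ≈ 60.24
Round up to the next whole number: n = 61 per group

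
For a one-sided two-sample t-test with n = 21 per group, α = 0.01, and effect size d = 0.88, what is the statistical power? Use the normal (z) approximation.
Power ≈ 0.70

Power calculation (two-sample t-test, normal approximation):
z_β = d · √(n/2) - z_α
z_β = 0.88 · √(21/2) - 2.326
z_β = 0.88 · 3.240 - 2.326
z_β = 0.525

Power = Φ(z_β) = Φ(0.525) ≈ 0.700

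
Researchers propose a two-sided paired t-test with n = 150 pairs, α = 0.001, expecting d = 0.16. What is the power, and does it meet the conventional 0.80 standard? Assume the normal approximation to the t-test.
Power ≈ 0.09; the study is underpowered (power < 0.80)

Power calculation (paired t-test, normal approximation):
z_β = d · √n - z_{α/2}
z_β = 0.16 · √150 - 3.291
z_β = 0.16 · 12.247 - 3.291
z_β = -1.331

Power = Φ(z_β) = Φ(-1.331) ≈ 0.092

Effect size d = 0.16 is very small by Cohen's convention (0.2/0.5/0.8).

Threshold: power ≥ 0.80 is conventionally adequate.
Power ≈ 0.09 → the study is underpowered (power < 0.80).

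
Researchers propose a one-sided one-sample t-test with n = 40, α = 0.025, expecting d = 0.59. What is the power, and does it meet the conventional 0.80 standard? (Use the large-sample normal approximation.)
Power ≈ 0.96; the study is adequately powered (power ≥ 0.80)

Power calculation (one-sample t-test, normal approximation):
z_β = d · √n - z_α
z_β = 0.59 · √40 - 1.960
z_β = 0.59 · 6.325 - 1.960
z_β = 1.772

Power = Φ(z_β) = Φ(1.772) ≈ 0.962

Effect size d = 0.59 is medium by Cohen's convention (0.2/0.5/0.8).

Threshold: power ≥ 0.80 is conventionally adequate.
Power ≈ 0.96 → the study is adequately powered (power ≥ 0.80).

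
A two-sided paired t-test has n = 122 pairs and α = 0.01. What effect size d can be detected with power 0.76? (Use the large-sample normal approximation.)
d ≈ 0.30

Minimum detectable effect (paired t-test, normal approximation):
d = (z_{α/2} + z_β) / √n
d = (2.576 + 0.706) / √122
d = 3.282 / 11.045
d ≈ 0.30

By Cohen's convention (0.2 small / 0.5 medium / 0.8 large): small effect.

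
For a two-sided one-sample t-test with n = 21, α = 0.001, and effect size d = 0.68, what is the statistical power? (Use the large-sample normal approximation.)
Power ≈ 0.43

Power calculation (one-sample t-test, normal approximation):
z_β = d · √n - z_{α/2}
z_β = 0.68 · √21 - 3.291
z_β = 0.68 · 4.583 - 3.291
z_β = -0.174

Power = Φ(z_β) = Φ(-0.174) ≈ 0.431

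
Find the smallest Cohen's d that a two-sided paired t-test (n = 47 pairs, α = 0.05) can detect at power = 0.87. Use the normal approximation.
d ≈ 0.45

Minimum detectable effect (paired t-test, normal approximation):
d = (z_{α/2} + z_β) / √n
d = (1.960 + 1.126) / √47
d = 3.086 / 6.856
d ≈ 0.45

By Cohen's convention (0.2 small / 0.5 medium / 0.8 large): small effect.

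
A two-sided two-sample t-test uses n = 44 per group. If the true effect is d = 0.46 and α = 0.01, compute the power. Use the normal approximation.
Power ≈ 0.34

Power calculation (two-sample t-test, normal approximation):
z_β = d · √(n/2) - z_{α/2}
z_β = 0.46 · √(44/2) - 2.576
z_β = 0.46 · 4.690 - 2.576
z_β = -0.418

Power = Φ(z_β) = Φ(-0.418) ≈ 0.338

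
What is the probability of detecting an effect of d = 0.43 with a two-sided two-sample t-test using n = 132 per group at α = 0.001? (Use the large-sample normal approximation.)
Power ≈ 0.58

Power calculation (two-sample t-test, normal approximation):
z_β = d · √(n/2) - z_{α/2}
z_β = 0.43 · √(132/2) - 3.291
z_β = 0.43 · 8.124 - 3.291
z_β = 0.203

Power = Φ(z_β) = Φ(0.203) ≈ 0.580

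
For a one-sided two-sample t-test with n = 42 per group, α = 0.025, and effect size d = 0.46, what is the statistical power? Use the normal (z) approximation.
Power ≈ 0.56

Power calculation (two-sample t-test, normal approximation):
z_β = d · √(n/2) - z_α
z_β = 0.46 · √(42/2) - 1.960
z_β = 0.46 · 4.583 - 1.960
z_β = 0.148

Power = Φ(z_β) = Φ(0.148) ≈ 0.559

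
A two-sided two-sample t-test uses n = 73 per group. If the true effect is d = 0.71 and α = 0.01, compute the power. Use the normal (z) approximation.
Power ≈ 0.96

Power calculation (two-sample t-test, normal approximation):
z_β = d · √(n/2) - z_{α/2}
z_β = 0.71 · √(73/2) - 2.576
z_β = 0.71 · 6.042 - 2.576
z_β = 1.714

Power = Φ(z_β) = Φ(1.714) ≈ 0.957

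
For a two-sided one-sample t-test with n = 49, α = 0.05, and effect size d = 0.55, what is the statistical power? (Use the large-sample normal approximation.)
Power ≈ 0.97

Power calculation (one-sample t-test, normal approximation):
z_β = d · √n - z_{α/2}
z_β = 0.55 · √49 - 1.960
z_β = 0.55 · 7.000 - 1.960
z_β = 1.890

Power = Φ(z_β) = Φ(1.890) ≈ 0.971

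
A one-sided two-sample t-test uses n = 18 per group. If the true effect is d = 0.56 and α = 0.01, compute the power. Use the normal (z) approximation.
Power ≈ 0.26

Power calculation (two-sample t-test, normal approximation):
z_β = d · √(n/2) - z_α
z_β = 0.56 · √(18/2) - 2.326
z_β = 0.56 · 3.000 - 2.326
z_β = -0.646

Power = Φ(z_β) = Φ(-0.646) ≈ 0.259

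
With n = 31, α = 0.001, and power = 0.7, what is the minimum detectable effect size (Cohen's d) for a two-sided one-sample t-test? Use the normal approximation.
d ≈ 0.69

Minimum detectable effect (one-sample t-test, normal approximation):
d = (z_{α/2} + z_β) / √n
d = (3.291 + 0.524) / √31
d = 3.815 / 5.568
d ≈ 0.69

By Cohen's convention (0.2 small / 0.5 medium / 0.8 large): medium effect.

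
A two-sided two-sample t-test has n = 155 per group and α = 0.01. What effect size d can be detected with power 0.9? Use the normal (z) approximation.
d ≈ 0.44

Minimum detectable effect (two-sample t-test, normal approximation):
d = (z_{α/2} + z_β) / √(n/2)
d = (2.576 + 1.282) / √(155/2)
d = 3.857 / 8.803
d ≈ 0.44

By Cohen's convention (0.2 small / 0.5 medium / 0.8 large): small effect.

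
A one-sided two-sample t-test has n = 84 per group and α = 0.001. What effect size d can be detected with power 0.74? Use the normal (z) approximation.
d ≈ 0.58

Minimum detectable effect (two-sample t-test, normal approximation):
d = (z_α + z_β) / √(n/2)
d = (3.090 + 0.643) / √(84/2)
d = 3.734 / 6.481
d ≈ 0.58

By Cohen's convention (0.2 small / 0.5 medium / 0.8 large): medium effect.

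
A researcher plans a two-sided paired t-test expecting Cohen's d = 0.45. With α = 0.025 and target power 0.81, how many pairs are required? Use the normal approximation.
n = 49 pairs

Sample size formula (paired t-test, normal approximation):
n = ((z_{α/2} + z_β) / d)²

z_{α/2} = 2.241 (for α = 0.025, two-sided)
z_β = 0.878 (for power = 0.81)
d = 0.45

n = ((2.241 + 0.878) / 0.45)²
n = (6.931)²
n ≈ 48.04
Round up to the next whole number: n = 49 pairs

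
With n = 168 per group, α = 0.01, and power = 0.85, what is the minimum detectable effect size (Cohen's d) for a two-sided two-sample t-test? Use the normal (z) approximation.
d ≈ 0.39

Minimum detectable effect (two-sample t-test, normal approximation):
d = (z_{α/2} + z_β) / √(n/2)
d = (2.576 + 1.036) / √(168/2)
d = 3.612 / 9.165
d ≈ 0.39

By Cohen's convention (0.2 small / 0.5 medium / 0.8 large): small effect.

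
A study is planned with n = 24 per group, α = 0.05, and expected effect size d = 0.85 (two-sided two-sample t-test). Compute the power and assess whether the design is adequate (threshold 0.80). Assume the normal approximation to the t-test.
Power ≈ 0.84; the study is adequately powered (power ≥ 0.80)

Power calculation (two-sample t-test, normal approximation):
z_β = d · √(n/2) - z_{α/2}
z_β = 0.85 · √(24/2) - 1.960
z_β = 0.85 · 3.464 - 1.960
z_β = 0.985

Power = Φ(z_β) = Φ(0.985) ≈ 0.838

Effect size d = 0.85 is large by Cohen's convention (0.2/0.5/0.8).

Threshold: power ≥ 0.80 is conventionally adequate.
Power ≈ 0.84 → the study is adequately powered (power ≥ 0.80).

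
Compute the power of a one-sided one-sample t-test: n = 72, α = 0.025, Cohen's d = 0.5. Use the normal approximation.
Power ≈ 0.99

Power calculation (one-sample t-test, normal approximation):
z_β = d · √n - z_α
z_β = 0.5 · √72 - 1.960
z_β = 0.5 · 8.485 - 1.960
z_β = 2.283

Power = Φ(z_β) = Φ(2.283) ≈ 0.989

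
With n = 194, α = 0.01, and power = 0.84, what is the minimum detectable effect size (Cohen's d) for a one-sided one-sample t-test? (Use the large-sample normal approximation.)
d ≈ 0.24

Minimum detectable effect (one-sample t-test, normal approximation):
d = (z_α + z_β) / √n
d = (2.326 + 0.994) / √194
d = 3.321 / 13.928
d ≈ 0.24

By Cohen's convention (0.2 small / 0.5 medium / 0.8 large): small effect.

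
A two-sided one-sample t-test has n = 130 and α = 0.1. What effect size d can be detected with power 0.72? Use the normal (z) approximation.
d ≈ 0.20

Minimum detectable effect (one-sample t-test, normal approximation):
d = (z_{α/2} + z_β) / √n
d = (1.645 + 0.583) / √130
d = 2.228 / 11.402
d ≈ 0.20

By Cohen's convention (0.2 small / 0.5 medium / 0.8 large): small effect.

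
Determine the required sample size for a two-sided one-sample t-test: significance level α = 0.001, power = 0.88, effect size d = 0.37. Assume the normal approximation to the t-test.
n = 146

Sample size formula (one-sample t-test, normal approximation):
n = ((z_{α/2} + z_β) / d)²

z_{α/2} = 3.291 (for α = 0.001, two-sided)
z_β = 1.175 (for power = 0.88)
d = 0.37

n = ((3.291 + 1.175) / 0.37)²
n = (12.070)²
n ≈ 145.68
Round up to the next whole number: n = 146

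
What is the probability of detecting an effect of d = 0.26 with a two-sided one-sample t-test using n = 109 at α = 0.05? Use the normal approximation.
Power ≈ 0.77

Power calculation (one-sample t-test, normal approximation):
z_β = d · √n - z_{α/2}
z_β = 0.26 · √109 - 1.960
z_β = 0.26 · 10.440 - 1.960
z_β = 0.755

Power = Φ(z_β) = Φ(0.755) ≈ 0.775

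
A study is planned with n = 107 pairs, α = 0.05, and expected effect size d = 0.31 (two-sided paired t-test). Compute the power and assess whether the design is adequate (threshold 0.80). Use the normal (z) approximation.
Power ≈ 0.89; the study is adequately powered (power ≥ 0.80)

Power calculation (paired t-test, normal approximation):
z_β = d · √n - z_{α/2}
z_β = 0.31 · √107 - 1.960
z_β = 0.31 · 10.344 - 1.960
z_β = 1.247

Power = Φ(z_β) = Φ(1.247) ≈ 0.894

Effect size d = 0.31 is small by Cohen's convention (0.2/0.5/0.8).

Threshold: power ≥ 0.80 is conventionally adequate.
Power ≈ 0.89 → the study is adequately powered (power ≥ 0.80).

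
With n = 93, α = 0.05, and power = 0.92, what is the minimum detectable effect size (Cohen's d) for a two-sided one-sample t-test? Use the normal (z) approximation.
d ≈ 0.35

Minimum detectable effect (one-sample t-test, normal approximation):
d = (z_{α/2} + z_β) / √n
d = (1.960 + 1.405) / √93
d = 3.365 / 9.644
d ≈ 0.35

By Cohen's convention (0.2 small / 0.5 medium / 0.8 large): small effect.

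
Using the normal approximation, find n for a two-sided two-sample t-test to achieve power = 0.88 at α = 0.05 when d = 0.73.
n = 37 per group

Sample size formula (two-sample t-test, normal approximation):
n = 2 · ((z_{α/2} + z_β) / d)²

z_{α/2} = 1.960 (for α = 0.05, two-sided)
z_β = 1.175 (for power = 0.88)
d = 0.73

n = 2 · ((1.960 + 1.175) / 0.73)²
n = 2 · (4.295)²
n ≈ 36.89
Round up to the next whole number: n = 37 per group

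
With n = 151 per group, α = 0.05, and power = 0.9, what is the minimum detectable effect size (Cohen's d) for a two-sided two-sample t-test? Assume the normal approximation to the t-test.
d ≈ 0.37

Minimum detectable effect (two-sample t-test, normal approximation):
d = (z_{α/2} + z_β) / √(n/2)
d = (1.960 + 1.282) / √(151/2)
d = 3.242 / 8.689
d ≈ 0.37

By Cohen's convention (0.2 small / 0.5 medium / 0.8 large): small effect.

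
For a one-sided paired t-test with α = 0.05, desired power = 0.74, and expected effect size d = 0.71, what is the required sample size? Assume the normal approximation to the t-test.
n = 11 pairs

Sample size formula (paired t-test, normal approximation):
n = ((z_α + z_β) / d)²

z_α = 1.645 (for α = 0.05, one-sided)
z_β = 0.643 (for power = 0.74)
d = 0.71

n = ((1.645 + 0.643) / 0.71)²
n = (3.223)²
n ≈ 10.39
Round up to the next whole number: n = 11 pairs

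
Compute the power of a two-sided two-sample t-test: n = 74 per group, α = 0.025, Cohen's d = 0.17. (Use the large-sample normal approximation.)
Power ≈ 0.11

Power calculation (two-sample t-test, normal approximation):
z_β = d · √(n/2) - z_{α/2}
z_β = 0.17 · √(74/2) - 2.241
z_β = 0.17 · 6.083 - 2.241
z_β = -1.207

Power = Φ(z_β) = Φ(-1.207) ≈ 0.114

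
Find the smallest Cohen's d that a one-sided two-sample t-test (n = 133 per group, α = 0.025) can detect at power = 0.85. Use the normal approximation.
d ≈ 0.37

Minimum detectable effect (two-sample t-test, normal approximation):
d = (z_α + z_β) / √(n/2)
d = (1.960 + 1.036) / √(133/2)
d = 2.996 / 8.155
d ≈ 0.37

By Cohen's convention (0.2 small / 0.5 medium / 0.8 large): small effect.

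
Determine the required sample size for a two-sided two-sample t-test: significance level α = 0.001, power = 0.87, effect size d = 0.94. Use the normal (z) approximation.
n = 45 per group

Sample size formula (two-sample t-test, normal approximation):
n = 2 · ((z_{α/2} + z_β) / d)²

z_{α/2} = 3.291 (for α = 0.001, two-sided)
z_β = 1.126 (for power = 0.87)
d = 0.94

n = 2 · ((3.291 + 1.126) / 0.94)²
n = 2 · (4.699)²
n ≈ 44.16
Round up to the next whole number: n = 45 per group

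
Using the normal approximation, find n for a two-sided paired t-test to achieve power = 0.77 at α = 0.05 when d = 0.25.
n = 117 pairs

Sample size formula (paired t-test, normal approximation):
n = ((z_{α/2} + z_β) / d)²

z_{α/2} = 1.960 (for α = 0.05, two-sided)
z_β = 0.739 (for power = 0.77)
d = 0.25

n = ((1.960 + 0.739) / 0.25)²
n = (10.796)²
n ≈ 116.55
Round up to the next whole number: n = 117 pairs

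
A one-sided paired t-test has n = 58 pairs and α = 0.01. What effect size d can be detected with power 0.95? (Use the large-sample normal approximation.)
d ≈ 0.52

Minimum detectable effect (paired t-test, normal approximation):
d = (z_α + z_β) / √n
d = (2.326 + 1.645) / √58
d = 3.971 / 7.616
d ≈ 0.52

By Cohen's convention (0.2 small / 0.5 medium / 0.8 large): medium effect.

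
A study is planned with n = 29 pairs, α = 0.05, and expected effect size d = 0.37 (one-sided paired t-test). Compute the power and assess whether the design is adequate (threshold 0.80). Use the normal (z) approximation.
Power ≈ 0.64; the study is underpowered (power < 0.80)

Power calculation (paired t-test, normal approximation):
z_β = d · √n - z_α
z_β = 0.37 · √29 - 1.645
z_β = 0.37 · 5.385 - 1.645
z_β = 0.348

Power = Φ(z_β) = Φ(0.348) ≈ 0.636

Effect size d = 0.37 is small by Cohen's convention (0.2/0.5/0.8).

Threshold: power ≥ 0.80 is conventionally adequate.
Power ≈ 0.64 → the study is underpowered (power < 0.80).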